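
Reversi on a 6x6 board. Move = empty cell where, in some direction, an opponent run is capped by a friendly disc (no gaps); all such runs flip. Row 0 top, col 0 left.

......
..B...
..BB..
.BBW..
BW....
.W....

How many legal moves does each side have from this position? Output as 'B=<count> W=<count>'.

Answer: B=5 W=5

Derivation:
-- B to move --
(2,4): no bracket -> illegal
(3,0): no bracket -> illegal
(3,4): flips 1 -> legal
(4,2): flips 1 -> legal
(4,3): flips 1 -> legal
(4,4): flips 1 -> legal
(5,0): flips 1 -> legal
(5,2): no bracket -> illegal
B mobility = 5
-- W to move --
(0,1): no bracket -> illegal
(0,2): no bracket -> illegal
(0,3): no bracket -> illegal
(1,1): flips 1 -> legal
(1,3): flips 1 -> legal
(1,4): flips 2 -> legal
(2,0): no bracket -> illegal
(2,1): flips 1 -> legal
(2,4): no bracket -> illegal
(3,0): flips 2 -> legal
(3,4): no bracket -> illegal
(4,2): no bracket -> illegal
(4,3): no bracket -> illegal
(5,0): no bracket -> illegal
W mobility = 5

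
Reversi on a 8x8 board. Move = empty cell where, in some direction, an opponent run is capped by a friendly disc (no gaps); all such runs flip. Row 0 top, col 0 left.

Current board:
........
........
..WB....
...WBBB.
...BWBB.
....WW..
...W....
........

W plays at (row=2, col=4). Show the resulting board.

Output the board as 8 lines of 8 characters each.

Place W at (2,4); scan 8 dirs for brackets.
Dir NW: first cell '.' (not opp) -> no flip
Dir N: first cell '.' (not opp) -> no flip
Dir NE: first cell '.' (not opp) -> no flip
Dir W: opp run (2,3) capped by W -> flip
Dir E: first cell '.' (not opp) -> no flip
Dir SW: first cell 'W' (not opp) -> no flip
Dir S: opp run (3,4) capped by W -> flip
Dir SE: opp run (3,5) (4,6), next='.' -> no flip
All flips: (2,3) (3,4)

Answer: ........
........
..WWW...
...WWBB.
...BWBB.
....WW..
...W....
........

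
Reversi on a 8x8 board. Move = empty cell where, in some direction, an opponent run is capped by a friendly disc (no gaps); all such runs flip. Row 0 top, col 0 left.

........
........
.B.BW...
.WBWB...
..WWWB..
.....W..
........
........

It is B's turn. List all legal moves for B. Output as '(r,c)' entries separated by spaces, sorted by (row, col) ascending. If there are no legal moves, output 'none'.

Answer: (1,4) (2,5) (3,0) (4,1) (5,2) (5,3) (5,4) (6,5)

Derivation:
(1,3): no bracket -> illegal
(1,4): flips 1 -> legal
(1,5): no bracket -> illegal
(2,0): no bracket -> illegal
(2,2): no bracket -> illegal
(2,5): flips 1 -> legal
(3,0): flips 1 -> legal
(3,5): no bracket -> illegal
(4,0): no bracket -> illegal
(4,1): flips 4 -> legal
(4,6): no bracket -> illegal
(5,1): no bracket -> illegal
(5,2): flips 2 -> legal
(5,3): flips 2 -> legal
(5,4): flips 2 -> legal
(5,6): no bracket -> illegal
(6,4): no bracket -> illegal
(6,5): flips 1 -> legal
(6,6): no bracket -> illegal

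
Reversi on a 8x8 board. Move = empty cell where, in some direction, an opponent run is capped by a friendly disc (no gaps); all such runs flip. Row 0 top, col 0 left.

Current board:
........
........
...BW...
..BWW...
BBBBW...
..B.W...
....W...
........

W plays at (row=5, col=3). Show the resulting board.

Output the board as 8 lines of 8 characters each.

Place W at (5,3); scan 8 dirs for brackets.
Dir NW: opp run (4,2), next='.' -> no flip
Dir N: opp run (4,3) capped by W -> flip
Dir NE: first cell 'W' (not opp) -> no flip
Dir W: opp run (5,2), next='.' -> no flip
Dir E: first cell 'W' (not opp) -> no flip
Dir SW: first cell '.' (not opp) -> no flip
Dir S: first cell '.' (not opp) -> no flip
Dir SE: first cell 'W' (not opp) -> no flip
All flips: (4,3)

Answer: ........
........
...BW...
..BWW...
BBBWW...
..BWW...
....W...
........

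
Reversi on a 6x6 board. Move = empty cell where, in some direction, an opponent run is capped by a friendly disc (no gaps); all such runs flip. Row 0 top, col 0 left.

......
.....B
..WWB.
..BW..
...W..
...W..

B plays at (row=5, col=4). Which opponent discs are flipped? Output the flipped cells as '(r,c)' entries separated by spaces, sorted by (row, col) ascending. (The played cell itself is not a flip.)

Answer: (4,3)

Derivation:
Dir NW: opp run (4,3) capped by B -> flip
Dir N: first cell '.' (not opp) -> no flip
Dir NE: first cell '.' (not opp) -> no flip
Dir W: opp run (5,3), next='.' -> no flip
Dir E: first cell '.' (not opp) -> no flip
Dir SW: edge -> no flip
Dir S: edge -> no flip
Dir SE: edge -> no flip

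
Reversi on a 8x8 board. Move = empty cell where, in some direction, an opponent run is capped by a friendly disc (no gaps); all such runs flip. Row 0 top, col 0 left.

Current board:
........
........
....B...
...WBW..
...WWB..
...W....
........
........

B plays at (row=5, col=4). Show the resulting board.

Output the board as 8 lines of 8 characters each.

Place B at (5,4); scan 8 dirs for brackets.
Dir NW: opp run (4,3), next='.' -> no flip
Dir N: opp run (4,4) capped by B -> flip
Dir NE: first cell 'B' (not opp) -> no flip
Dir W: opp run (5,3), next='.' -> no flip
Dir E: first cell '.' (not opp) -> no flip
Dir SW: first cell '.' (not opp) -> no flip
Dir S: first cell '.' (not opp) -> no flip
Dir SE: first cell '.' (not opp) -> no flip
All flips: (4,4)

Answer: ........
........
....B...
...WBW..
...WBB..
...WB...
........
........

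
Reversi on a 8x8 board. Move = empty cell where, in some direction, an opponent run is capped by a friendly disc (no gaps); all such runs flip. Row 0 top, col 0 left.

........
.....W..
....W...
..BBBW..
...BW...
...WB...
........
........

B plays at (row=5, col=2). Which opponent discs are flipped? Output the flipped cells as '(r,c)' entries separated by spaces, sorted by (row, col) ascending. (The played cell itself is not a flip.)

Dir NW: first cell '.' (not opp) -> no flip
Dir N: first cell '.' (not opp) -> no flip
Dir NE: first cell 'B' (not opp) -> no flip
Dir W: first cell '.' (not opp) -> no flip
Dir E: opp run (5,3) capped by B -> flip
Dir SW: first cell '.' (not opp) -> no flip
Dir S: first cell '.' (not opp) -> no flip
Dir SE: first cell '.' (not opp) -> no flip

Answer: (5,3)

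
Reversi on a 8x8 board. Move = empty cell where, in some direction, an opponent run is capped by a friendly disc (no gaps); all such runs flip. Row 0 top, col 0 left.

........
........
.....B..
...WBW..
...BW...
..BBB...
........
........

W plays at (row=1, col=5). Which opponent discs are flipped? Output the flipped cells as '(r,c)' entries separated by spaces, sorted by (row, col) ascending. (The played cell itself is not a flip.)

Answer: (2,5)

Derivation:
Dir NW: first cell '.' (not opp) -> no flip
Dir N: first cell '.' (not opp) -> no flip
Dir NE: first cell '.' (not opp) -> no flip
Dir W: first cell '.' (not opp) -> no flip
Dir E: first cell '.' (not opp) -> no flip
Dir SW: first cell '.' (not opp) -> no flip
Dir S: opp run (2,5) capped by W -> flip
Dir SE: first cell '.' (not opp) -> no flip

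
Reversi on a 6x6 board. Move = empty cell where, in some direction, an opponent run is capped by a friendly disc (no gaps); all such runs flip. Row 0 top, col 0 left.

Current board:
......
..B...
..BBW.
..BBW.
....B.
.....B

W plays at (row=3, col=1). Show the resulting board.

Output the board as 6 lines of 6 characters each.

Answer: ......
..B...
..BBW.
.WWWW.
....B.
.....B

Derivation:
Place W at (3,1); scan 8 dirs for brackets.
Dir NW: first cell '.' (not opp) -> no flip
Dir N: first cell '.' (not opp) -> no flip
Dir NE: opp run (2,2), next='.' -> no flip
Dir W: first cell '.' (not opp) -> no flip
Dir E: opp run (3,2) (3,3) capped by W -> flip
Dir SW: first cell '.' (not opp) -> no flip
Dir S: first cell '.' (not opp) -> no flip
Dir SE: first cell '.' (not opp) -> no flip
All flips: (3,2) (3,3)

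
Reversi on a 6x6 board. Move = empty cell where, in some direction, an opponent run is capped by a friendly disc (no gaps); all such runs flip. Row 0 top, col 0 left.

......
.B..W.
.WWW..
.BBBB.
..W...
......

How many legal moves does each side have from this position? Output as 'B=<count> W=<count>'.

Answer: B=7 W=9

Derivation:
-- B to move --
(0,3): no bracket -> illegal
(0,4): no bracket -> illegal
(0,5): flips 2 -> legal
(1,0): flips 1 -> legal
(1,2): flips 2 -> legal
(1,3): flips 2 -> legal
(1,5): no bracket -> illegal
(2,0): no bracket -> illegal
(2,4): no bracket -> illegal
(2,5): no bracket -> illegal
(3,0): no bracket -> illegal
(4,1): no bracket -> illegal
(4,3): no bracket -> illegal
(5,1): flips 1 -> legal
(5,2): flips 1 -> legal
(5,3): flips 1 -> legal
B mobility = 7
-- W to move --
(0,0): flips 1 -> legal
(0,1): flips 1 -> legal
(0,2): no bracket -> illegal
(1,0): no bracket -> illegal
(1,2): no bracket -> illegal
(2,0): flips 1 -> legal
(2,4): flips 1 -> legal
(2,5): no bracket -> illegal
(3,0): no bracket -> illegal
(3,5): no bracket -> illegal
(4,0): flips 1 -> legal
(4,1): flips 2 -> legal
(4,3): flips 2 -> legal
(4,4): flips 1 -> legal
(4,5): flips 1 -> legal
W mobility = 9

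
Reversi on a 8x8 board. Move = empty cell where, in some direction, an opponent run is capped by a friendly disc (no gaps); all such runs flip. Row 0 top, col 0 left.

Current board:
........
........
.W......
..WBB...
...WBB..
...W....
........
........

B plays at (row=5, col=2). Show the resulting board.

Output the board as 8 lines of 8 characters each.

Answer: ........
........
.W......
..WBB...
...BBB..
..BW....
........
........

Derivation:
Place B at (5,2); scan 8 dirs for brackets.
Dir NW: first cell '.' (not opp) -> no flip
Dir N: first cell '.' (not opp) -> no flip
Dir NE: opp run (4,3) capped by B -> flip
Dir W: first cell '.' (not opp) -> no flip
Dir E: opp run (5,3), next='.' -> no flip
Dir SW: first cell '.' (not opp) -> no flip
Dir S: first cell '.' (not opp) -> no flip
Dir SE: first cell '.' (not opp) -> no flip
All flips: (4,3)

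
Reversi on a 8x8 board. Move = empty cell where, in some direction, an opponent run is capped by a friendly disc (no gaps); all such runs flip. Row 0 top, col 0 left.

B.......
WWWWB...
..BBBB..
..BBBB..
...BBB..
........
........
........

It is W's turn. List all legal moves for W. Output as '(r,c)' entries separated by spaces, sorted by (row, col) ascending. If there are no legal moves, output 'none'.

Answer: (1,5) (3,1) (4,2) (4,6) (5,3) (5,5) (5,6)

Derivation:
(0,1): no bracket -> illegal
(0,3): no bracket -> illegal
(0,4): no bracket -> illegal
(0,5): no bracket -> illegal
(1,5): flips 1 -> legal
(1,6): no bracket -> illegal
(2,1): no bracket -> illegal
(2,6): no bracket -> illegal
(3,1): flips 1 -> legal
(3,6): no bracket -> illegal
(4,1): no bracket -> illegal
(4,2): flips 2 -> legal
(4,6): flips 2 -> legal
(5,2): no bracket -> illegal
(5,3): flips 3 -> legal
(5,4): no bracket -> illegal
(5,5): flips 3 -> legal
(5,6): flips 3 -> legal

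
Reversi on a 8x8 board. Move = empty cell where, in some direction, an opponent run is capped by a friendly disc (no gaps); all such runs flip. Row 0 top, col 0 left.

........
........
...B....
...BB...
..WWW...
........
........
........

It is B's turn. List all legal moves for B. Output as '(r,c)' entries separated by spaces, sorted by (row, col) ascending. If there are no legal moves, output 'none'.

Answer: (5,1) (5,2) (5,3) (5,4) (5,5)

Derivation:
(3,1): no bracket -> illegal
(3,2): no bracket -> illegal
(3,5): no bracket -> illegal
(4,1): no bracket -> illegal
(4,5): no bracket -> illegal
(5,1): flips 1 -> legal
(5,2): flips 1 -> legal
(5,3): flips 1 -> legal
(5,4): flips 1 -> legal
(5,5): flips 1 -> legal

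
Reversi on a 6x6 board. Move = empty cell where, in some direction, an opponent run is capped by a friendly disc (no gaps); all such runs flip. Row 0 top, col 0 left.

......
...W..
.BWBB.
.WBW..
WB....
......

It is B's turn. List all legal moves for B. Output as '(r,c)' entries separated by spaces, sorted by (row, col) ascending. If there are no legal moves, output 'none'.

(0,2): flips 1 -> legal
(0,3): flips 1 -> legal
(0,4): no bracket -> illegal
(1,1): no bracket -> illegal
(1,2): flips 1 -> legal
(1,4): no bracket -> illegal
(2,0): no bracket -> illegal
(3,0): flips 1 -> legal
(3,4): flips 1 -> legal
(4,2): flips 1 -> legal
(4,3): flips 1 -> legal
(4,4): no bracket -> illegal
(5,0): no bracket -> illegal
(5,1): no bracket -> illegal

Answer: (0,2) (0,3) (1,2) (3,0) (3,4) (4,2) (4,3)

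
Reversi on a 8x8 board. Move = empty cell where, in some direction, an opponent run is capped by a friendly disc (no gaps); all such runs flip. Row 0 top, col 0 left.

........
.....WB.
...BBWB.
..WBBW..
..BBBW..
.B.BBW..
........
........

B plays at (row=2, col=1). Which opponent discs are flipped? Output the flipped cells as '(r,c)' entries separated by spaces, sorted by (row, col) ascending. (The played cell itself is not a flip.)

Dir NW: first cell '.' (not opp) -> no flip
Dir N: first cell '.' (not opp) -> no flip
Dir NE: first cell '.' (not opp) -> no flip
Dir W: first cell '.' (not opp) -> no flip
Dir E: first cell '.' (not opp) -> no flip
Dir SW: first cell '.' (not opp) -> no flip
Dir S: first cell '.' (not opp) -> no flip
Dir SE: opp run (3,2) capped by B -> flip

Answer: (3,2)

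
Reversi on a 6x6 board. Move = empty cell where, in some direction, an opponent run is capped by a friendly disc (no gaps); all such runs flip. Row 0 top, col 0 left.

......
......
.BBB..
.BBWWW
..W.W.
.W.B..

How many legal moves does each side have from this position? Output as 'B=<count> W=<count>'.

Answer: B=4 W=5

Derivation:
-- B to move --
(2,4): no bracket -> illegal
(2,5): no bracket -> illegal
(4,0): no bracket -> illegal
(4,1): no bracket -> illegal
(4,3): flips 1 -> legal
(4,5): flips 1 -> legal
(5,0): no bracket -> illegal
(5,2): flips 1 -> legal
(5,4): no bracket -> illegal
(5,5): flips 2 -> legal
B mobility = 4
-- W to move --
(1,0): no bracket -> illegal
(1,1): flips 1 -> legal
(1,2): flips 3 -> legal
(1,3): flips 1 -> legal
(1,4): no bracket -> illegal
(2,0): flips 1 -> legal
(2,4): no bracket -> illegal
(3,0): flips 2 -> legal
(4,0): no bracket -> illegal
(4,1): no bracket -> illegal
(4,3): no bracket -> illegal
(5,2): no bracket -> illegal
(5,4): no bracket -> illegal
W mobility = 5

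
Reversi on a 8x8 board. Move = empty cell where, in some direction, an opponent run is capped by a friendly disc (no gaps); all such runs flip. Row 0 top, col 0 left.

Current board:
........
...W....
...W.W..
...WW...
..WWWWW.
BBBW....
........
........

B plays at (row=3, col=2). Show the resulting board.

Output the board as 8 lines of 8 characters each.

Place B at (3,2); scan 8 dirs for brackets.
Dir NW: first cell '.' (not opp) -> no flip
Dir N: first cell '.' (not opp) -> no flip
Dir NE: opp run (2,3), next='.' -> no flip
Dir W: first cell '.' (not opp) -> no flip
Dir E: opp run (3,3) (3,4), next='.' -> no flip
Dir SW: first cell '.' (not opp) -> no flip
Dir S: opp run (4,2) capped by B -> flip
Dir SE: opp run (4,3), next='.' -> no flip
All flips: (4,2)

Answer: ........
...W....
...W.W..
..BWW...
..BWWWW.
BBBW....
........
........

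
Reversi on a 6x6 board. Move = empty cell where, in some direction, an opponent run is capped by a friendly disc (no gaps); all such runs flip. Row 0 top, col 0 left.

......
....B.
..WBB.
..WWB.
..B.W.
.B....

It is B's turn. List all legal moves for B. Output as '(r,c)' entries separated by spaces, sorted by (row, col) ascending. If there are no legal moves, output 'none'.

(1,1): no bracket -> illegal
(1,2): flips 2 -> legal
(1,3): no bracket -> illegal
(2,1): flips 1 -> legal
(3,1): flips 2 -> legal
(3,5): no bracket -> illegal
(4,1): flips 1 -> legal
(4,3): flips 1 -> legal
(4,5): no bracket -> illegal
(5,3): no bracket -> illegal
(5,4): flips 1 -> legal
(5,5): no bracket -> illegal

Answer: (1,2) (2,1) (3,1) (4,1) (4,3) (5,4)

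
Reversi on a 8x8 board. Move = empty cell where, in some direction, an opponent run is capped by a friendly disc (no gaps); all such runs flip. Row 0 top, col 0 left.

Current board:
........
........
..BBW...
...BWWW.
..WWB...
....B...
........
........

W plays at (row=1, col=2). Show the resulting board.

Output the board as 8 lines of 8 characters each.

Answer: ........
..W.....
..BWW...
...BWWW.
..WWB...
....B...
........
........

Derivation:
Place W at (1,2); scan 8 dirs for brackets.
Dir NW: first cell '.' (not opp) -> no flip
Dir N: first cell '.' (not opp) -> no flip
Dir NE: first cell '.' (not opp) -> no flip
Dir W: first cell '.' (not opp) -> no flip
Dir E: first cell '.' (not opp) -> no flip
Dir SW: first cell '.' (not opp) -> no flip
Dir S: opp run (2,2), next='.' -> no flip
Dir SE: opp run (2,3) capped by W -> flip
All flips: (2,3)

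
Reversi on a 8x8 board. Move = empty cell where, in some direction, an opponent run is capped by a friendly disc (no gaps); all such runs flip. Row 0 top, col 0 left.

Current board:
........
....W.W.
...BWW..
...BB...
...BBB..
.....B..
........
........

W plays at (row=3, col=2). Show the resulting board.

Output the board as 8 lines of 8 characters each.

Answer: ........
....W.W.
...WWW..
..WBB...
...BBB..
.....B..
........
........

Derivation:
Place W at (3,2); scan 8 dirs for brackets.
Dir NW: first cell '.' (not opp) -> no flip
Dir N: first cell '.' (not opp) -> no flip
Dir NE: opp run (2,3) capped by W -> flip
Dir W: first cell '.' (not opp) -> no flip
Dir E: opp run (3,3) (3,4), next='.' -> no flip
Dir SW: first cell '.' (not opp) -> no flip
Dir S: first cell '.' (not opp) -> no flip
Dir SE: opp run (4,3), next='.' -> no flip
All flips: (2,3)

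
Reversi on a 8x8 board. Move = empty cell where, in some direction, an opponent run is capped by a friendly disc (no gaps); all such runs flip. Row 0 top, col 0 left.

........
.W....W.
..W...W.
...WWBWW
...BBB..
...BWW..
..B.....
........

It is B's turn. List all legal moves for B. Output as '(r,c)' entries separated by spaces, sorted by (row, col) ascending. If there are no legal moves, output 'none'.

Answer: (0,0) (1,7) (2,3) (2,4) (2,5) (2,7) (3,2) (5,6) (6,3) (6,4) (6,5) (6,6)

Derivation:
(0,0): flips 3 -> legal
(0,1): no bracket -> illegal
(0,2): no bracket -> illegal
(0,5): no bracket -> illegal
(0,6): no bracket -> illegal
(0,7): no bracket -> illegal
(1,0): no bracket -> illegal
(1,2): no bracket -> illegal
(1,3): no bracket -> illegal
(1,5): no bracket -> illegal
(1,7): flips 1 -> legal
(2,0): no bracket -> illegal
(2,1): no bracket -> illegal
(2,3): flips 2 -> legal
(2,4): flips 1 -> legal
(2,5): flips 1 -> legal
(2,7): flips 1 -> legal
(3,1): no bracket -> illegal
(3,2): flips 2 -> legal
(4,2): no bracket -> illegal
(4,6): no bracket -> illegal
(4,7): no bracket -> illegal
(5,6): flips 2 -> legal
(6,3): flips 1 -> legal
(6,4): flips 1 -> legal
(6,5): flips 2 -> legal
(6,6): flips 1 -> legal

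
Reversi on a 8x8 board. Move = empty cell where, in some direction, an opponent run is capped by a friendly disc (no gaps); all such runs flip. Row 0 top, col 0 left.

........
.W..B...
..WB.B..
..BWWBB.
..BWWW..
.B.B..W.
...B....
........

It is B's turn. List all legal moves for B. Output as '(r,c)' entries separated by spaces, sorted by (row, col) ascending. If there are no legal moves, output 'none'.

Answer: (1,2) (2,1) (2,4) (4,6) (5,2) (5,4) (5,5) (6,7)

Derivation:
(0,0): no bracket -> illegal
(0,1): no bracket -> illegal
(0,2): no bracket -> illegal
(1,0): no bracket -> illegal
(1,2): flips 1 -> legal
(1,3): no bracket -> illegal
(2,0): no bracket -> illegal
(2,1): flips 1 -> legal
(2,4): flips 1 -> legal
(3,1): no bracket -> illegal
(4,6): flips 3 -> legal
(4,7): no bracket -> illegal
(5,2): flips 2 -> legal
(5,4): flips 2 -> legal
(5,5): flips 1 -> legal
(5,7): no bracket -> illegal
(6,5): no bracket -> illegal
(6,6): no bracket -> illegal
(6,7): flips 3 -> legal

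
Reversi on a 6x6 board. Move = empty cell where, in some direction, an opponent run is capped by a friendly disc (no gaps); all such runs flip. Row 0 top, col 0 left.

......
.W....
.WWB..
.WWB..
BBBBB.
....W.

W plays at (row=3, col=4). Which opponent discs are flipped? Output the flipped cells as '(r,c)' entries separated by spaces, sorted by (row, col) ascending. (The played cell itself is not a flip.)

Dir NW: opp run (2,3), next='.' -> no flip
Dir N: first cell '.' (not opp) -> no flip
Dir NE: first cell '.' (not opp) -> no flip
Dir W: opp run (3,3) capped by W -> flip
Dir E: first cell '.' (not opp) -> no flip
Dir SW: opp run (4,3), next='.' -> no flip
Dir S: opp run (4,4) capped by W -> flip
Dir SE: first cell '.' (not opp) -> no flip

Answer: (3,3) (4,4)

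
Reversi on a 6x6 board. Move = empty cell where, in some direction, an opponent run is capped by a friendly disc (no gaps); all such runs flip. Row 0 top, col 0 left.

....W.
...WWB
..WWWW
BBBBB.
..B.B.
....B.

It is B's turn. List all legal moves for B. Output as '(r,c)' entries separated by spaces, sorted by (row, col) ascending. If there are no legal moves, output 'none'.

(0,2): no bracket -> illegal
(0,3): flips 2 -> legal
(0,5): flips 2 -> legal
(1,1): flips 1 -> legal
(1,2): flips 4 -> legal
(2,1): no bracket -> illegal
(3,5): flips 1 -> legal

Answer: (0,3) (0,5) (1,1) (1,2) (3,5)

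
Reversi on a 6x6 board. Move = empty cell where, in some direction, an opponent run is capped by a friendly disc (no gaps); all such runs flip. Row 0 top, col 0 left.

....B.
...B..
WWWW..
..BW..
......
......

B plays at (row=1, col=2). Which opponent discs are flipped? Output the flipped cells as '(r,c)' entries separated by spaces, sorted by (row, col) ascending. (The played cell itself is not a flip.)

Answer: (2,2)

Derivation:
Dir NW: first cell '.' (not opp) -> no flip
Dir N: first cell '.' (not opp) -> no flip
Dir NE: first cell '.' (not opp) -> no flip
Dir W: first cell '.' (not opp) -> no flip
Dir E: first cell 'B' (not opp) -> no flip
Dir SW: opp run (2,1), next='.' -> no flip
Dir S: opp run (2,2) capped by B -> flip
Dir SE: opp run (2,3), next='.' -> no flip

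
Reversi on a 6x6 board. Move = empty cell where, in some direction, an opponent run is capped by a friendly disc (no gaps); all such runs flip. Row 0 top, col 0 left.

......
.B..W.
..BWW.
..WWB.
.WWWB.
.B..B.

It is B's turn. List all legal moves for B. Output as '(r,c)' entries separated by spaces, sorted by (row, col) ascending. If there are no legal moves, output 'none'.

Answer: (0,4) (1,2) (1,5) (2,1) (2,5) (3,1) (4,0) (5,2)

Derivation:
(0,3): no bracket -> illegal
(0,4): flips 2 -> legal
(0,5): no bracket -> illegal
(1,2): flips 1 -> legal
(1,3): no bracket -> illegal
(1,5): flips 3 -> legal
(2,1): flips 2 -> legal
(2,5): flips 2 -> legal
(3,0): no bracket -> illegal
(3,1): flips 3 -> legal
(3,5): no bracket -> illegal
(4,0): flips 3 -> legal
(5,0): no bracket -> illegal
(5,2): flips 3 -> legal
(5,3): no bracket -> illegal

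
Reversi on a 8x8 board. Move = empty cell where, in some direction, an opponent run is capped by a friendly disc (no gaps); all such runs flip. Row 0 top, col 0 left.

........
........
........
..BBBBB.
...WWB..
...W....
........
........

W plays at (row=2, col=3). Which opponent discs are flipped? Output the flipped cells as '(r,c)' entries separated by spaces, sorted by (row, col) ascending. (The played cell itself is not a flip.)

Dir NW: first cell '.' (not opp) -> no flip
Dir N: first cell '.' (not opp) -> no flip
Dir NE: first cell '.' (not opp) -> no flip
Dir W: first cell '.' (not opp) -> no flip
Dir E: first cell '.' (not opp) -> no flip
Dir SW: opp run (3,2), next='.' -> no flip
Dir S: opp run (3,3) capped by W -> flip
Dir SE: opp run (3,4) (4,5), next='.' -> no flip

Answer: (3,3)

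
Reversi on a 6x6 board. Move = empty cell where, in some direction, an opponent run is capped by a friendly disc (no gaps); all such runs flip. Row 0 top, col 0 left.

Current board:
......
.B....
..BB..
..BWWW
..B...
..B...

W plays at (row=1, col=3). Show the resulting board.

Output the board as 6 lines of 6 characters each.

Place W at (1,3); scan 8 dirs for brackets.
Dir NW: first cell '.' (not opp) -> no flip
Dir N: first cell '.' (not opp) -> no flip
Dir NE: first cell '.' (not opp) -> no flip
Dir W: first cell '.' (not opp) -> no flip
Dir E: first cell '.' (not opp) -> no flip
Dir SW: opp run (2,2), next='.' -> no flip
Dir S: opp run (2,3) capped by W -> flip
Dir SE: first cell '.' (not opp) -> no flip
All flips: (2,3)

Answer: ......
.B.W..
..BW..
..BWWW
..B...
..B...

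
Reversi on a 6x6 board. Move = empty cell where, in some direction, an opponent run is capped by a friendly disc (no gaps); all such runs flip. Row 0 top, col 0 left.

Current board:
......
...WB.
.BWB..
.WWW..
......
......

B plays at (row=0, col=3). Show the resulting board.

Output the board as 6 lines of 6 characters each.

Place B at (0,3); scan 8 dirs for brackets.
Dir NW: edge -> no flip
Dir N: edge -> no flip
Dir NE: edge -> no flip
Dir W: first cell '.' (not opp) -> no flip
Dir E: first cell '.' (not opp) -> no flip
Dir SW: first cell '.' (not opp) -> no flip
Dir S: opp run (1,3) capped by B -> flip
Dir SE: first cell 'B' (not opp) -> no flip
All flips: (1,3)

Answer: ...B..
...BB.
.BWB..
.WWW..
......
......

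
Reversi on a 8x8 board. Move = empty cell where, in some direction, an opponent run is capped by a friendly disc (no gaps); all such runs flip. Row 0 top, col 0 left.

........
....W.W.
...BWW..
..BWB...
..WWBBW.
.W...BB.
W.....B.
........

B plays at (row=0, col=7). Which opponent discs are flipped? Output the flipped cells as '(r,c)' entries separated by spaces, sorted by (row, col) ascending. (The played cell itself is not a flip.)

Answer: (1,6) (2,5)

Derivation:
Dir NW: edge -> no flip
Dir N: edge -> no flip
Dir NE: edge -> no flip
Dir W: first cell '.' (not opp) -> no flip
Dir E: edge -> no flip
Dir SW: opp run (1,6) (2,5) capped by B -> flip
Dir S: first cell '.' (not opp) -> no flip
Dir SE: edge -> no flip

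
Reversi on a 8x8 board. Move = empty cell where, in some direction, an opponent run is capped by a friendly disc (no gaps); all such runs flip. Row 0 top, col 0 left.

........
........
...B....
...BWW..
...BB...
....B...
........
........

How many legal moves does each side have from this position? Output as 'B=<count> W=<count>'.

-- B to move --
(2,4): flips 1 -> legal
(2,5): flips 1 -> legal
(2,6): flips 1 -> legal
(3,6): flips 2 -> legal
(4,5): flips 1 -> legal
(4,6): no bracket -> illegal
B mobility = 5
-- W to move --
(1,2): flips 1 -> legal
(1,3): no bracket -> illegal
(1,4): no bracket -> illegal
(2,2): no bracket -> illegal
(2,4): no bracket -> illegal
(3,2): flips 1 -> legal
(4,2): no bracket -> illegal
(4,5): no bracket -> illegal
(5,2): flips 1 -> legal
(5,3): flips 1 -> legal
(5,5): no bracket -> illegal
(6,3): no bracket -> illegal
(6,4): flips 2 -> legal
(6,5): no bracket -> illegal
W mobility = 5

Answer: B=5 W=5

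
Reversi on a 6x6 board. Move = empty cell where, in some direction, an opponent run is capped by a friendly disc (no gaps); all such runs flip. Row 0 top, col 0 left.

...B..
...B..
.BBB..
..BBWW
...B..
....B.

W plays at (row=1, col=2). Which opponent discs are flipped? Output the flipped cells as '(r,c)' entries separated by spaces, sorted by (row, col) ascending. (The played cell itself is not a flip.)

Answer: (2,3)

Derivation:
Dir NW: first cell '.' (not opp) -> no flip
Dir N: first cell '.' (not opp) -> no flip
Dir NE: opp run (0,3), next=edge -> no flip
Dir W: first cell '.' (not opp) -> no flip
Dir E: opp run (1,3), next='.' -> no flip
Dir SW: opp run (2,1), next='.' -> no flip
Dir S: opp run (2,2) (3,2), next='.' -> no flip
Dir SE: opp run (2,3) capped by W -> flip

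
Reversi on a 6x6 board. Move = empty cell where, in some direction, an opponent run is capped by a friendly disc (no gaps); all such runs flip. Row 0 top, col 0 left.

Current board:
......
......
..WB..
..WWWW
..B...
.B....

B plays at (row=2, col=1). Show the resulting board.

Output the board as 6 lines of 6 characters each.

Answer: ......
......
.BBB..
..WWWW
..B...
.B....

Derivation:
Place B at (2,1); scan 8 dirs for brackets.
Dir NW: first cell '.' (not opp) -> no flip
Dir N: first cell '.' (not opp) -> no flip
Dir NE: first cell '.' (not opp) -> no flip
Dir W: first cell '.' (not opp) -> no flip
Dir E: opp run (2,2) capped by B -> flip
Dir SW: first cell '.' (not opp) -> no flip
Dir S: first cell '.' (not opp) -> no flip
Dir SE: opp run (3,2), next='.' -> no flip
All flips: (2,2)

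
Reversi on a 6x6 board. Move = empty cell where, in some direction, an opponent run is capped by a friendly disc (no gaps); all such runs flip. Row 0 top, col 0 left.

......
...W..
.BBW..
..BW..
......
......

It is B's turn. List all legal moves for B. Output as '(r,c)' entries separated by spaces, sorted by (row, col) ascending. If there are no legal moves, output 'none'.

(0,2): no bracket -> illegal
(0,3): no bracket -> illegal
(0,4): flips 1 -> legal
(1,2): no bracket -> illegal
(1,4): flips 1 -> legal
(2,4): flips 1 -> legal
(3,4): flips 1 -> legal
(4,2): no bracket -> illegal
(4,3): no bracket -> illegal
(4,4): flips 1 -> legal

Answer: (0,4) (1,4) (2,4) (3,4) (4,4)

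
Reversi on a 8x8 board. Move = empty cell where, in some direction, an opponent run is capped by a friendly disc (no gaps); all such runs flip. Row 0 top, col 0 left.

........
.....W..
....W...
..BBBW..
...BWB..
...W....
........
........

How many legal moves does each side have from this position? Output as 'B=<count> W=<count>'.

-- B to move --
(0,4): no bracket -> illegal
(0,5): no bracket -> illegal
(0,6): flips 2 -> legal
(1,3): no bracket -> illegal
(1,4): flips 1 -> legal
(1,6): no bracket -> illegal
(2,3): no bracket -> illegal
(2,5): flips 1 -> legal
(2,6): no bracket -> illegal
(3,6): flips 1 -> legal
(4,2): no bracket -> illegal
(4,6): no bracket -> illegal
(5,2): no bracket -> illegal
(5,4): flips 1 -> legal
(5,5): flips 1 -> legal
(6,2): no bracket -> illegal
(6,3): flips 1 -> legal
(6,4): no bracket -> illegal
B mobility = 7
-- W to move --
(2,1): no bracket -> illegal
(2,2): flips 1 -> legal
(2,3): flips 2 -> legal
(2,5): no bracket -> illegal
(3,1): flips 3 -> legal
(3,6): no bracket -> illegal
(4,1): no bracket -> illegal
(4,2): flips 2 -> legal
(4,6): flips 1 -> legal
(5,2): no bracket -> illegal
(5,4): no bracket -> illegal
(5,5): flips 1 -> legal
(5,6): no bracket -> illegal
W mobility = 6

Answer: B=7 W=6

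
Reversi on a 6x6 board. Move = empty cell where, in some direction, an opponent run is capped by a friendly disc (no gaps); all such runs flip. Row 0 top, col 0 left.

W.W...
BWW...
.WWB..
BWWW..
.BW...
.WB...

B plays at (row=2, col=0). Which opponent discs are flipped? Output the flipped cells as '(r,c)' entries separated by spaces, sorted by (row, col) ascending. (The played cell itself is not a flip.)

Answer: (2,1) (2,2)

Derivation:
Dir NW: edge -> no flip
Dir N: first cell 'B' (not opp) -> no flip
Dir NE: opp run (1,1) (0,2), next=edge -> no flip
Dir W: edge -> no flip
Dir E: opp run (2,1) (2,2) capped by B -> flip
Dir SW: edge -> no flip
Dir S: first cell 'B' (not opp) -> no flip
Dir SE: opp run (3,1) (4,2), next='.' -> no flip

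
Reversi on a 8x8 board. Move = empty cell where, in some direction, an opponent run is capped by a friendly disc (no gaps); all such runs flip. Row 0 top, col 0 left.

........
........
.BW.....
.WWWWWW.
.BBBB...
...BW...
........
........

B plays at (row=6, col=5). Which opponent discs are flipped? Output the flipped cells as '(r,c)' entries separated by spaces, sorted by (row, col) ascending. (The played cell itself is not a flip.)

Answer: (5,4)

Derivation:
Dir NW: opp run (5,4) capped by B -> flip
Dir N: first cell '.' (not opp) -> no flip
Dir NE: first cell '.' (not opp) -> no flip
Dir W: first cell '.' (not opp) -> no flip
Dir E: first cell '.' (not opp) -> no flip
Dir SW: first cell '.' (not opp) -> no flip
Dir S: first cell '.' (not opp) -> no flip
Dir SE: first cell '.' (not opp) -> no flip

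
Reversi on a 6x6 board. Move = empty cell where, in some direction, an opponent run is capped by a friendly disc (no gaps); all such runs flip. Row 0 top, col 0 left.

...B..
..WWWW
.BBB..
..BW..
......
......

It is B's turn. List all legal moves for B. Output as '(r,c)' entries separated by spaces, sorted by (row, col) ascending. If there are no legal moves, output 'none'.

Answer: (0,1) (0,2) (0,4) (0,5) (2,5) (3,4) (4,3) (4,4)

Derivation:
(0,1): flips 1 -> legal
(0,2): flips 1 -> legal
(0,4): flips 1 -> legal
(0,5): flips 1 -> legal
(1,1): no bracket -> illegal
(2,4): no bracket -> illegal
(2,5): flips 1 -> legal
(3,4): flips 1 -> legal
(4,2): no bracket -> illegal
(4,3): flips 1 -> legal
(4,4): flips 1 -> legal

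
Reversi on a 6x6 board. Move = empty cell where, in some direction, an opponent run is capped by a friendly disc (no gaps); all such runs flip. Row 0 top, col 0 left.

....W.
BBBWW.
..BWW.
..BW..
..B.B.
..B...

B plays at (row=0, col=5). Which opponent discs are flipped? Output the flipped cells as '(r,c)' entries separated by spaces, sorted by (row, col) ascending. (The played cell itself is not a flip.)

Answer: (1,4) (2,3)

Derivation:
Dir NW: edge -> no flip
Dir N: edge -> no flip
Dir NE: edge -> no flip
Dir W: opp run (0,4), next='.' -> no flip
Dir E: edge -> no flip
Dir SW: opp run (1,4) (2,3) capped by B -> flip
Dir S: first cell '.' (not opp) -> no flip
Dir SE: edge -> no flip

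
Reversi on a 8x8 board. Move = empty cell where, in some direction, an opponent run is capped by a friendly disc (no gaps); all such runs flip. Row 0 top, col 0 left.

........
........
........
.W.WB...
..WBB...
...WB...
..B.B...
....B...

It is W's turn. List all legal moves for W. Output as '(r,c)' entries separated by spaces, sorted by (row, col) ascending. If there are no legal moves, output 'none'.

Answer: (3,5) (4,5) (5,5) (7,1) (7,5)

Derivation:
(2,3): no bracket -> illegal
(2,4): no bracket -> illegal
(2,5): no bracket -> illegal
(3,2): no bracket -> illegal
(3,5): flips 2 -> legal
(4,5): flips 2 -> legal
(5,1): no bracket -> illegal
(5,2): no bracket -> illegal
(5,5): flips 2 -> legal
(6,1): no bracket -> illegal
(6,3): no bracket -> illegal
(6,5): no bracket -> illegal
(7,1): flips 1 -> legal
(7,2): no bracket -> illegal
(7,3): no bracket -> illegal
(7,5): flips 1 -> legal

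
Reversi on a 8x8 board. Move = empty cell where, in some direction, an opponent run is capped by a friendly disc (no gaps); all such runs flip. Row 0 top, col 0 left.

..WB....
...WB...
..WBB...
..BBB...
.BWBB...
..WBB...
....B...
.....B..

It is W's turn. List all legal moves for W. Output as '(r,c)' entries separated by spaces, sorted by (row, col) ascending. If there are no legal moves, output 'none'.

(0,4): flips 1 -> legal
(0,5): no bracket -> illegal
(1,2): no bracket -> illegal
(1,5): flips 3 -> legal
(2,1): no bracket -> illegal
(2,5): flips 4 -> legal
(3,0): flips 1 -> legal
(3,1): no bracket -> illegal
(3,5): flips 1 -> legal
(4,0): flips 1 -> legal
(4,5): flips 2 -> legal
(5,0): no bracket -> illegal
(5,1): no bracket -> illegal
(5,5): flips 4 -> legal
(6,2): no bracket -> illegal
(6,3): flips 4 -> legal
(6,5): no bracket -> illegal
(6,6): no bracket -> illegal
(7,3): no bracket -> illegal
(7,4): no bracket -> illegal
(7,6): no bracket -> illegal

Answer: (0,4) (1,5) (2,5) (3,0) (3,5) (4,0) (4,5) (5,5) (6,3)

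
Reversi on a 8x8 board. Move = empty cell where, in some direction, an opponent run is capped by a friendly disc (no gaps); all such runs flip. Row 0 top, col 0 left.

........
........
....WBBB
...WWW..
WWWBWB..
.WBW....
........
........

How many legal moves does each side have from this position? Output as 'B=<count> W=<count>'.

-- B to move --
(1,3): no bracket -> illegal
(1,4): no bracket -> illegal
(1,5): no bracket -> illegal
(2,2): no bracket -> illegal
(2,3): flips 3 -> legal
(3,0): flips 1 -> legal
(3,1): no bracket -> illegal
(3,2): flips 1 -> legal
(3,6): no bracket -> illegal
(4,6): no bracket -> illegal
(5,0): flips 1 -> legal
(5,4): flips 1 -> legal
(5,5): no bracket -> illegal
(6,0): no bracket -> illegal
(6,1): no bracket -> illegal
(6,2): flips 3 -> legal
(6,3): flips 1 -> legal
(6,4): no bracket -> illegal
B mobility = 7
-- W to move --
(1,4): no bracket -> illegal
(1,5): flips 1 -> legal
(1,6): flips 1 -> legal
(1,7): flips 1 -> legal
(3,2): no bracket -> illegal
(3,6): no bracket -> illegal
(3,7): no bracket -> illegal
(4,6): flips 1 -> legal
(5,4): no bracket -> illegal
(5,5): flips 1 -> legal
(5,6): flips 1 -> legal
(6,1): flips 2 -> legal
(6,2): flips 1 -> legal
(6,3): flips 1 -> legal
W mobility = 9

Answer: B=7 W=9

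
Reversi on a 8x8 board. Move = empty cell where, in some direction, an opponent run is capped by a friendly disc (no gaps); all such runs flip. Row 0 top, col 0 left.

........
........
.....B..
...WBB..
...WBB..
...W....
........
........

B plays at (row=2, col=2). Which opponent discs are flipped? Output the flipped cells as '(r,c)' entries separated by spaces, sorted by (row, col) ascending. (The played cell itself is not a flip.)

Answer: (3,3)

Derivation:
Dir NW: first cell '.' (not opp) -> no flip
Dir N: first cell '.' (not opp) -> no flip
Dir NE: first cell '.' (not opp) -> no flip
Dir W: first cell '.' (not opp) -> no flip
Dir E: first cell '.' (not opp) -> no flip
Dir SW: first cell '.' (not opp) -> no flip
Dir S: first cell '.' (not opp) -> no flip
Dir SE: opp run (3,3) capped by B -> flip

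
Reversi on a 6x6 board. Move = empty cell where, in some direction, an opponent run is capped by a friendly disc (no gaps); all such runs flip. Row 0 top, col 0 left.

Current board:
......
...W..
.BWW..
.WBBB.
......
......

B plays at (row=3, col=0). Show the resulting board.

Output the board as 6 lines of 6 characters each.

Place B at (3,0); scan 8 dirs for brackets.
Dir NW: edge -> no flip
Dir N: first cell '.' (not opp) -> no flip
Dir NE: first cell 'B' (not opp) -> no flip
Dir W: edge -> no flip
Dir E: opp run (3,1) capped by B -> flip
Dir SW: edge -> no flip
Dir S: first cell '.' (not opp) -> no flip
Dir SE: first cell '.' (not opp) -> no flip
All flips: (3,1)

Answer: ......
...W..
.BWW..
BBBBB.
......
......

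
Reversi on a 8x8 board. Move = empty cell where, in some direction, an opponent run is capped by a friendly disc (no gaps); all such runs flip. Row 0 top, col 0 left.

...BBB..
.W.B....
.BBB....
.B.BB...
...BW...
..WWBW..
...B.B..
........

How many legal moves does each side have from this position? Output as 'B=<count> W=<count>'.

Answer: B=8 W=8

Derivation:
-- B to move --
(0,0): flips 1 -> legal
(0,1): flips 1 -> legal
(0,2): no bracket -> illegal
(1,0): no bracket -> illegal
(1,2): no bracket -> illegal
(2,0): no bracket -> illegal
(3,5): no bracket -> illegal
(4,1): flips 1 -> legal
(4,2): no bracket -> illegal
(4,5): flips 2 -> legal
(4,6): no bracket -> illegal
(5,1): flips 2 -> legal
(5,6): flips 1 -> legal
(6,1): flips 1 -> legal
(6,2): no bracket -> illegal
(6,4): no bracket -> illegal
(6,6): flips 2 -> legal
B mobility = 8
-- W to move --
(0,2): no bracket -> illegal
(0,6): no bracket -> illegal
(1,0): no bracket -> illegal
(1,2): no bracket -> illegal
(1,4): no bracket -> illegal
(1,5): no bracket -> illegal
(1,6): no bracket -> illegal
(2,0): no bracket -> illegal
(2,4): flips 1 -> legal
(2,5): flips 2 -> legal
(3,0): no bracket -> illegal
(3,2): no bracket -> illegal
(3,5): no bracket -> illegal
(4,0): no bracket -> illegal
(4,1): flips 2 -> legal
(4,2): flips 1 -> legal
(4,5): no bracket -> illegal
(5,6): no bracket -> illegal
(6,2): no bracket -> illegal
(6,4): flips 1 -> legal
(6,6): no bracket -> illegal
(7,2): no bracket -> illegal
(7,3): flips 1 -> legal
(7,4): flips 1 -> legal
(7,5): flips 1 -> legal
(7,6): no bracket -> illegal
W mobility = 8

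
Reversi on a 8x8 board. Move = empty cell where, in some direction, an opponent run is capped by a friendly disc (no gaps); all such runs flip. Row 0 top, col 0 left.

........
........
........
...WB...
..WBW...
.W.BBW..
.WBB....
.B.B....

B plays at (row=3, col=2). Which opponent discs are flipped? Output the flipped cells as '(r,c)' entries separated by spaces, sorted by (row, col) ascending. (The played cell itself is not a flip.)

Dir NW: first cell '.' (not opp) -> no flip
Dir N: first cell '.' (not opp) -> no flip
Dir NE: first cell '.' (not opp) -> no flip
Dir W: first cell '.' (not opp) -> no flip
Dir E: opp run (3,3) capped by B -> flip
Dir SW: first cell '.' (not opp) -> no flip
Dir S: opp run (4,2), next='.' -> no flip
Dir SE: first cell 'B' (not opp) -> no flip

Answer: (3,3)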